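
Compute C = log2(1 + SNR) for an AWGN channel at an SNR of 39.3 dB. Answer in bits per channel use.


SNR_linear = 10^(39.3/10) = 8511.3804; C = log2(1 + SNR_linear) = log2(1 + 8511.3804) = 13.0553

13.0553 bits/channel use


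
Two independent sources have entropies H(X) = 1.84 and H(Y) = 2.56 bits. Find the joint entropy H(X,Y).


For independent variables, H(X,Y) = H(X) + H(Y) = 1.84 + 2.56 = 4.4

4.4 bits


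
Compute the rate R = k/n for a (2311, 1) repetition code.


Rate = k/n = 1/2311

1/2311


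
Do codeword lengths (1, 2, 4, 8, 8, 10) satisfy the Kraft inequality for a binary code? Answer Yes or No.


Kraft sum = sum(2^(-l_i)) = 0.8213, need <= 1. Result: satisfied (a binary prefix-free code with these lengths exists)

Yes


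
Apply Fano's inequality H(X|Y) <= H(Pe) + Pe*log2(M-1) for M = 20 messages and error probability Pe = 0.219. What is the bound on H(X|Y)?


H(Pe) = -Pe*log2(Pe) - (1-Pe)*log2(1-Pe) = -0.219*log2(0.219) - 0.781*log2(0.781) = 0.479828 + 0.278509 = 0.7583. Pe*log2(M-1) = 0.219*log2(19) = 0.930296. Bound = H(Pe) + Pe*log2(M-1) = 0.479828 + 0.278509 + 0.930296 = 1.6886

1.6886 bits


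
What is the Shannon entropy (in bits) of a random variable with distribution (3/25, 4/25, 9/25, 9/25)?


H = -sum(p_i * log2(p_i)). Terms: -(3/25)*log2(3/25) = 0.367067; -(4/25)*log2(4/25) = 0.423017; -(9/25)*log2(9/25) = 0.530615; -(9/25)*log2(9/25) = 0.530615. H = 0.367067 + 0.423017 + 0.530615 + 0.530615 = 1.8513

1.8513 bits


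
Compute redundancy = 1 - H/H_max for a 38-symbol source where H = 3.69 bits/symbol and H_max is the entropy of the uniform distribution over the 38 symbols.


H_max = log2(K) = log2(38) = 5.2479 bits/symbol. Redundancy = 1 - H/H_max = 1 - 3.69/5.2479 = 1 - 0.7031 = 0.2969

0.2969


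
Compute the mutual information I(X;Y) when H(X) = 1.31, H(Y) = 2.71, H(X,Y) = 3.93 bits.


I(X;Y) = H(X) + H(Y) - H(X,Y) = 1.31 + 2.71 - 3.93 = 0.09

0.09 bits


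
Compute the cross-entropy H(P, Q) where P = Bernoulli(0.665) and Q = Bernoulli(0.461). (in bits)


H(P,Q) = -p*log2(q) - (1-p)*log2(1-q). -0.665*log2(0.461) = 0.742912; -0.335*log2(0.539) = 0.298700. H(P,Q) = 0.742912 + 0.298700 = 1.0416

1.0416 bits


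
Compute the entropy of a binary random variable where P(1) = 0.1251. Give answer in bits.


H = -p*log2(p) - (1-p)*log2(1-p). -0.1251*log2(0.1251) = 0.375156; -0.8749*log2(0.8749) = 0.168689. H = 0.375156 + 0.168689 = 0.5438

0.5438 bits


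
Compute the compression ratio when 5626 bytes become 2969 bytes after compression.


Ratio = original / compressed = 5626 / 2969 = 1.8949

1.8949


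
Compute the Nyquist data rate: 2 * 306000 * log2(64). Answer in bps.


Rate = 2 * B * log2(M) = 2 * 306000 * 6.0 = 3672000.0

3672000.0 bps


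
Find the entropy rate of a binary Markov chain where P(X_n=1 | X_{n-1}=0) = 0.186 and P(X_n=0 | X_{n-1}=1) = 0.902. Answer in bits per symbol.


Stationary distribution: pi_0 = p10/(p01+p10) = 0.829, pi_1 = 0.171. Entropy rate H' = pi_0*H(p01) + pi_1*H(p10) = 0.829*0.693 + 0.171*0.4626 = 0.6536

0.6536 bits/symbol


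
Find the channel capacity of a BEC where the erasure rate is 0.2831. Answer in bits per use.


C = 1 - epsilon = 1 - 0.2831 = 0.7169

0.7169 bits


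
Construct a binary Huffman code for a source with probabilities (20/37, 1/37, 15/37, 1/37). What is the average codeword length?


Huffman construction (repeatedly merge the two least-probable nodes; each merge adds 1 bit to every symbol beneath it): 1/37 + 1/37 = 2/37; 2/37 + 15/37 = 17/37; 17/37 + 20/37 = 1. Resulting codeword lengths (in the order the probabilities were given): (1, 3, 2, 3). L_avg = sum(p_i * l_i) = 20/37*1 + 1/37*3 + 15/37*2 + 1/37*3 = 56/37 = 1.5135

1.5135 bits


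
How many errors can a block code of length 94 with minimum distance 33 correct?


Correction capability = floor((d-1)/2) = floor((33-1)/2) = 16

16 errors


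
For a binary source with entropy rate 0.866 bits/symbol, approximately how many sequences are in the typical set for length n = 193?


log2|A_typical| = nH = 193 * 0.866 = 167.138, so |A_typical| ~ 2^167.138 = 2.059e+50

2.059e+50


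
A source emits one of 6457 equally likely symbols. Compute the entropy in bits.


H = log2(n) = log2(6457) = 12.6566

12.6566 bits


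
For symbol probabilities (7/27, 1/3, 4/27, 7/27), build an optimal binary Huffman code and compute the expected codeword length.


Huffman construction (repeatedly merge the two least-probable nodes; each merge adds 1 bit to every symbol beneath it): 4/27 + 7/27 = 11/27; 7/27 + 1/3 = 16/27; 11/27 + 16/27 = 1. Resulting codeword lengths (in the order the probabilities were given): (2, 2, 2, 2). L_avg = sum(p_i * l_i) = 7/27*2 + 1/3*2 + 4/27*2 + 7/27*2 = 2

2.0 bits


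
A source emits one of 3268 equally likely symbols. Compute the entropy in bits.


H = log2(n) = log2(3268) = 11.6742

11.6742 bits


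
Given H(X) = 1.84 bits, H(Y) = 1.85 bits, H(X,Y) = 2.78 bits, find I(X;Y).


I(X;Y) = H(X) + H(Y) - H(X,Y) = 1.84 + 1.85 - 2.78 = 0.91

0.91 bits


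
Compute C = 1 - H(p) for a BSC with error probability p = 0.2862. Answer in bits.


H(p) = -p*log2(p) - (1-p)*log2(1-p) = -0.2862*log2(0.2862) - 0.7138*log2(0.7138) = 0.516564 + 0.347198 = 0.8638. C = 1 - H(p) = 1 - 0.8638 = 0.1362

0.1362 bits


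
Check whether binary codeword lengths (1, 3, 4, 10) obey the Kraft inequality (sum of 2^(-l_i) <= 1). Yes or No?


Kraft sum = sum(2^(-l_i)) = 0.6885, need <= 1. Result: satisfied (a binary prefix-free code with these lengths exists)

Yes


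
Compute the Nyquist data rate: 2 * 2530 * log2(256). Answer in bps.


Rate = 2 * B * log2(M) = 2 * 2530 * 8.0 = 40480.0

40480.0 bps


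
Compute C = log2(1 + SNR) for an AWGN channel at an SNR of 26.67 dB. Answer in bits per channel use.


SNR_linear = 10^(26.67/10) = 464.5153; C = log2(1 + SNR_linear) = log2(1 + 464.5153) = 8.8627

8.8627 bits/channel use


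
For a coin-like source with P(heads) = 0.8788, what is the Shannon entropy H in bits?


H = -p*log2(p) - (1-p)*log2(1-p). -0.8788*log2(0.8788) = 0.163802; -0.1212*log2(0.1212) = 0.368998. H = 0.163802 + 0.368998 = 0.5328

0.5328 bits


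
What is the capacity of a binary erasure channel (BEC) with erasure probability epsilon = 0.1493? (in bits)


C = 1 - epsilon = 1 - 0.1493 = 0.8507

0.8507 bits


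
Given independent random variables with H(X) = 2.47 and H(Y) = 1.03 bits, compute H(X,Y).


For independent variables, H(X,Y) = H(X) + H(Y) = 2.47 + 1.03 = 3.5

3.5 bits


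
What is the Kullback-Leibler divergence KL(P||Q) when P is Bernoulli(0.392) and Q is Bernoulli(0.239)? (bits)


KL = p*log2(p/q) + (1-p)*log2((1-p)/(1-q)) = 0.392*log2(0.392/0.239) + 0.608*log2(0.608/0.761) = 0.0829

0.0829 bits


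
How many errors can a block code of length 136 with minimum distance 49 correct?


Correction capability = floor((d-1)/2) = floor((49-1)/2) = 24

24 errors


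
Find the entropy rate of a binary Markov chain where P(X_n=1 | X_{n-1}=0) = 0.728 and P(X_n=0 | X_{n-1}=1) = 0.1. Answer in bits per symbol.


Stationary distribution: pi_0 = p10/(p01+p10) = 0.1208, pi_1 = 0.8792. Entropy rate H' = pi_0*H(p01) + pi_1*H(p10) = 0.1208*0.8443 + 0.8792*0.469 = 0.5143

0.5143 bits/symbol


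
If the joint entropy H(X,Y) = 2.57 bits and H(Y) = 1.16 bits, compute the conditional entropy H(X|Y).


H(X|Y) = H(X,Y) - H(Y) = 2.57 - 1.16 = 1.41

1.41 bits


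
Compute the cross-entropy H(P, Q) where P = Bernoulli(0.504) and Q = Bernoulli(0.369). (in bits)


H(P,Q) = -p*log2(q) - (1-p)*log2(1-q). -0.504*log2(0.369) = 0.724907; -0.496*log2(0.631) = 0.329487. H(P,Q) = 0.724907 + 0.329487 = 1.0544

1.0544 bits


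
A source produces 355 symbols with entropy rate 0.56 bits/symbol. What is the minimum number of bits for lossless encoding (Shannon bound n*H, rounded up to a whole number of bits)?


Minimum bits >= n * H = 355 * 0.56 = 198.8, rounded up to a whole number of bits = 199

199 bits


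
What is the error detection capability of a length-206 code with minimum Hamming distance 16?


Detection capability = d_min - 1 = 16 - 1 = 15

15 errors


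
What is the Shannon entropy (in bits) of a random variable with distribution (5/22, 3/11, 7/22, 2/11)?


H = -sum(p_i * log2(p_i)). Terms: -(5/22)*log2(5/22) = 0.485796; -(3/11)*log2(3/11) = 0.511219; -(7/22)*log2(7/22) = 0.525661; -(2/11)*log2(2/11) = 0.447169. H = 0.485796 + 0.511219 + 0.525661 + 0.447169 = 1.9698

1.9698 bits


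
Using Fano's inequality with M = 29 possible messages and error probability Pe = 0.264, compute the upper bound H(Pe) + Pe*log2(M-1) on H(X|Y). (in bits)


H(Pe) = -Pe*log2(Pe) - (1-Pe)*log2(1-Pe) = -0.264*log2(0.264) - 0.736*log2(0.736) = 0.507247 + 0.325476 = 0.8327. Pe*log2(M-1) = 0.264*log2(28) = 1.269142. Bound = H(Pe) + Pe*log2(M-1) = 0.507247 + 0.325476 + 1.269142 = 2.1019

2.1019 bits


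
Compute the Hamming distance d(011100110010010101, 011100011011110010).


Count differing positions: . . . . . . ^ . ^ . . ^ ^ . . ^ ^ ^ = 7 differences

7


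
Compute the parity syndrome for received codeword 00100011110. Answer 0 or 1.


Syndrome = XOR of all bits = 0 XOR 0 XOR 1 XOR 0 XOR 0 XOR 0 XOR 1 XOR 1 XOR 1 XOR 1 XOR 0 = 1

1


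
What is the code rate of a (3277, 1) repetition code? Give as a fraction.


Rate = k/n = 1/3277

1/3277


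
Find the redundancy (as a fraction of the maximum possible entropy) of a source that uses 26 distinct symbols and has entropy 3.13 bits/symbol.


H_max = log2(K) = log2(26) = 4.7004 bits/symbol. Redundancy = 1 - H/H_max = 1 - 3.13/4.7004 = 1 - 0.6659 = 0.3341

0.3341


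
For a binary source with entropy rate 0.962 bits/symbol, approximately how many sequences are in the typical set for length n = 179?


log2|A_typical| = nH = 179 * 0.962 = 172.198, so |A_typical| ~ 2^172.198 = 6.867e+51

6.867e+51


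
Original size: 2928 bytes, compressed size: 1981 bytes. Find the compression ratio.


Ratio = original / compressed = 2928 / 1981 = 1.478

1.478


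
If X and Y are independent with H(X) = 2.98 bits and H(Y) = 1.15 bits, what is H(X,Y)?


For independent variables, H(X,Y) = H(X) + H(Y) = 2.98 + 1.15 = 4.13

4.13 bits


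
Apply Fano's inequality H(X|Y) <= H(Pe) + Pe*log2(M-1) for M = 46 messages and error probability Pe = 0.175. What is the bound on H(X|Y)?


H(Pe) = -Pe*log2(Pe) - (1-Pe)*log2(1-Pe) = -0.175*log2(0.175) - 0.825*log2(0.825) = 0.440050 + 0.228966 = 0.669. Pe*log2(M-1) = 0.175*log2(45) = 0.961074. Bound = H(Pe) + Pe*log2(M-1) = 0.440050 + 0.228966 + 0.961074 = 1.6301

1.6301 bits


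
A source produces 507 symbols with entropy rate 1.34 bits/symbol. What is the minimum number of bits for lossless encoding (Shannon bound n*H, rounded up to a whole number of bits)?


Minimum bits >= n * H = 507 * 1.34 = 679.38, rounded up to a whole number of bits = 680

680 bits


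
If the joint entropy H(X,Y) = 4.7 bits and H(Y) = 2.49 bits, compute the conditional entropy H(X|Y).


H(X|Y) = H(X,Y) - H(Y) = 4.7 - 2.49 = 2.21

2.21 bits


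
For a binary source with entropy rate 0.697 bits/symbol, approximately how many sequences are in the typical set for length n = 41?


log2|A_typical| = nH = 41 * 0.697 = 28.577, so |A_typical| ~ 2^28.577 = 4.004e+08

4.004e+08


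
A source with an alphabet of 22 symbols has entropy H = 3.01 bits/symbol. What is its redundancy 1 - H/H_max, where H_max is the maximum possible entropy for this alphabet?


H_max = log2(K) = log2(22) = 4.4594 bits/symbol. Redundancy = 1 - H/H_max = 1 - 3.01/4.4594 = 1 - 0.675 = 0.325

0.325


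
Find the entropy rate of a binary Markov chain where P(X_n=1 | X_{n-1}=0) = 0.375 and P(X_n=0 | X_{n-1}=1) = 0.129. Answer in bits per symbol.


Stationary distribution: pi_0 = p10/(p01+p10) = 0.256, pi_1 = 0.744. Entropy rate H' = pi_0*H(p01) + pi_1*H(p10) = 0.256*0.9544 + 0.744*0.5547 = 0.657

0.657 bits/symbol


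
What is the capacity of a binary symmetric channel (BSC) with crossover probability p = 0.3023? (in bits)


H(p) = -p*log2(p) - (1-p)*log2(1-p) = -0.3023*log2(0.3023) - 0.6977*log2(0.6977) = 0.521754 + 0.362330 = 0.8841. C = 1 - H(p) = 1 - 0.8841 = 0.1159

0.1159 bits


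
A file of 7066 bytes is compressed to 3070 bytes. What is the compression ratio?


Ratio = original / compressed = 7066 / 3070 = 2.3016

2.3016


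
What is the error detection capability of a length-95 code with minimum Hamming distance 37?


Detection capability = d_min - 1 = 37 - 1 = 36

36 errors


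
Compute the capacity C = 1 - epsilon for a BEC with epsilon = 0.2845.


C = 1 - epsilon = 1 - 0.2845 = 0.7155

0.7155 bits


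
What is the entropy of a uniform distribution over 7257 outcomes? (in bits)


H = log2(n) = log2(7257) = 12.8252

12.8252 bits


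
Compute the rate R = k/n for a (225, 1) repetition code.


Rate = k/n = 1/225

1/225


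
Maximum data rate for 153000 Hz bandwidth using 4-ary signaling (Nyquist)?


Rate = 2 * B * log2(M) = 2 * 153000 * 2.0 = 612000.0

612000.0 bps


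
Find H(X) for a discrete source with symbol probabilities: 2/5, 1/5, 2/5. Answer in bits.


H = -sum(p_i * log2(p_i)). Terms: -(2/5)*log2(2/5) = 0.528771; -(1/5)*log2(1/5) = 0.464386; -(2/5)*log2(2/5) = 0.528771. H = 0.528771 + 0.464386 + 0.528771 = 1.5219

1.5219 bits


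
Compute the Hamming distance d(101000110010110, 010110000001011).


Count differing positions: ^ ^ ^ ^ ^ . ^ ^ . . ^ ^ ^ . ^ = 11 differences

11


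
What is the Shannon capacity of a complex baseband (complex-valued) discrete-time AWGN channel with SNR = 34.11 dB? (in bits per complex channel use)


SNR_linear = 10^(34.11/10) = 2576.3212; C = log2(1 + SNR_linear) = log2(1 + 2576.3212) = 11.3317

11.3317 bits/channel use


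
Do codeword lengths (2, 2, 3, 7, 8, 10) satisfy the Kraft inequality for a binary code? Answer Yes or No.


Kraft sum = sum(2^(-l_i)) = 0.6377, need <= 1. Result: satisfied (a binary prefix-free code with these lengths exists)

Yes


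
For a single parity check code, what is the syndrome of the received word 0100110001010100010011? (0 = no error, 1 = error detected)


Syndrome = XOR of all bits = 0 XOR 1 XOR 0 XOR 0 XOR 1 XOR 1 XOR 0 XOR 0 XOR 0 XOR 1 XOR 0 XOR 1 XOR 0 XOR 1 XOR 0 XOR 0 XOR 0 XOR 1 XOR 0 XOR 0 XOR 1 XOR 1 = 1

1


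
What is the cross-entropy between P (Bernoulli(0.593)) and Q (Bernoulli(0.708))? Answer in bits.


H(P,Q) = -p*log2(q) - (1-p)*log2(1-q). -0.593*log2(0.708) = 0.295420; -0.407*log2(0.292) = 0.722816. H(P,Q) = 0.295420 + 0.722816 = 1.0182

1.0182 bits


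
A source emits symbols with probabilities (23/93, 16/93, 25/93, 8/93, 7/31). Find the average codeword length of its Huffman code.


Huffman construction (repeatedly merge the two least-probable nodes; each merge adds 1 bit to every symbol beneath it): 8/93 + 16/93 = 8/31; 7/31 + 23/93 = 44/93; 8/31 + 25/93 = 49/93; 44/93 + 49/93 = 1. Resulting codeword lengths (in the order the probabilities were given): (2, 3, 2, 3, 2). L_avg = sum(p_i * l_i) = 23/93*2 + 16/93*3 + 25/93*2 + 8/93*3 + 7/31*2 = 70/31 = 2.2581

2.2581 bits


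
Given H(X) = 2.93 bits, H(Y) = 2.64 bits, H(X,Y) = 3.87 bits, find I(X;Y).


I(X;Y) = H(X) + H(Y) - H(X,Y) = 2.93 + 2.64 - 3.87 = 1.7

1.7 bits


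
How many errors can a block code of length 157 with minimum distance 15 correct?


Correction capability = floor((d-1)/2) = floor((15-1)/2) = 7

7 errors


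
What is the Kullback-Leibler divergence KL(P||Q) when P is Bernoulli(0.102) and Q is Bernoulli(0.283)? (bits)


KL = p*log2(p/q) + (1-p)*log2((1-p)/(1-q)) = 0.102*log2(0.102/0.283) + 0.898*log2(0.898/0.717) = 0.1415

0.1415 bits


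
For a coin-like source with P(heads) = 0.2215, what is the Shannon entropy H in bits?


H = -p*log2(p) - (1-p)*log2(1-p). -0.2215*log2(0.2215) = 0.481679; -0.7785*log2(0.7785) = 0.281218. H = 0.481679 + 0.281218 = 0.7629

0.7629 bits


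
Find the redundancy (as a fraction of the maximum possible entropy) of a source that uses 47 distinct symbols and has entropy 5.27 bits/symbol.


H_max = log2(K) = log2(47) = 5.5546 bits/symbol. Redundancy = 1 - H/H_max = 1 - 5.27/5.5546 = 1 - 0.9488 = 0.0512

0.0512


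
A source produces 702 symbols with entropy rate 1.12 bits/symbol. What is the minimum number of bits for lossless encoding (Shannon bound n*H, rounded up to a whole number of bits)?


Minimum bits >= n * H = 702 * 1.12 = 786.24, rounded up to a whole number of bits = 787

787 bits


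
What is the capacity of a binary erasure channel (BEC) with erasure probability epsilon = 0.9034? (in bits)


C = 1 - epsilon = 1 - 0.9034 = 0.0966

0.0966 bits


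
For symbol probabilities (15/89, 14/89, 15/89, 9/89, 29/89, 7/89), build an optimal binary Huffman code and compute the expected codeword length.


Huffman construction (repeatedly merge the two least-probable nodes; each merge adds 1 bit to every symbol beneath it): 7/89 + 9/89 = 16/89; 14/89 + 15/89 = 29/89; 15/89 + 16/89 = 31/89; 29/89 + 29/89 = 58/89; 31/89 + 58/89 = 1. Resulting codeword lengths (in the order the probabilities were given): (3, 3, 2, 3, 2, 3). L_avg = sum(p_i * l_i) = 15/89*3 + 14/89*3 + 15/89*2 + 9/89*3 + 29/89*2 + 7/89*3 = 223/89 = 2.5056

2.5056 bits


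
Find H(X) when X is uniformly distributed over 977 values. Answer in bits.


H = log2(n) = log2(977) = 9.9322

9.9322 bits


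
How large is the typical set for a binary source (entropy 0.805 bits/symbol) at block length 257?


log2|A_typical| = nH = 257 * 0.805 = 206.885, so |A_typical| ~ 2^206.885 = 1.899e+62

1.899e+62


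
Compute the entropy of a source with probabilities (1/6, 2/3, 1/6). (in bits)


H = -sum(p_i * log2(p_i)). Terms: -(1/6)*log2(1/6) = 0.430827; -(2/3)*log2(2/3) = 0.389975; -(1/6)*log2(1/6) = 0.430827. H = 0.430827 + 0.389975 + 0.430827 = 1.2516

1.2516 bits


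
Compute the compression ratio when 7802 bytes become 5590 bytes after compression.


Ratio = original / compressed = 7802 / 5590 = 1.3957

1.3957


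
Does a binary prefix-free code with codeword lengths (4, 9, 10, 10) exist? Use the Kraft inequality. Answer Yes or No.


Kraft sum = sum(2^(-l_i)) = 0.0664, need <= 1. Result: satisfied (a binary prefix-free code with these lengths exists)

Yes


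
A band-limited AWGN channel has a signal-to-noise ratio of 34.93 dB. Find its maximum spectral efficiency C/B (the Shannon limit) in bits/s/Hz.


SNR_linear = 10^(34.93/10) = 3111.7163; C/B = log2(1 + SNR_linear) = log2(1 + 3111.7163) = 11.604

11.604 bits/s/Hz


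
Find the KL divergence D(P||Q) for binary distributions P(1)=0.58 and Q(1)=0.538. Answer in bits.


KL = p*log2(p/q) + (1-p)*log2((1-p)/(1-q)) = 0.58*log2(0.58/0.538) + 0.42*log2(0.42/0.462) = 0.0051

0.0051 bits


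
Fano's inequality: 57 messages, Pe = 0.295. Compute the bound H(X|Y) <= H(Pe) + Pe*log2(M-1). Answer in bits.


H(Pe) = -Pe*log2(Pe) - (1-Pe)*log2(1-Pe) = -0.295*log2(0.295) - 0.705*log2(0.705) = 0.519558 + 0.355535 = 0.8751. Pe*log2(M-1) = 0.295*log2(56) = 1.713170. Bound = H(Pe) + Pe*log2(M-1) = 0.519558 + 0.355535 + 1.713170 = 2.5883

2.5883 bits


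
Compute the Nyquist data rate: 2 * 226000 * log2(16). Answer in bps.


Rate = 2 * B * log2(M) = 2 * 226000 * 4.0 = 1808000.0

1808000.0 bps


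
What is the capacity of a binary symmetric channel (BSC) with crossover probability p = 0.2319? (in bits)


H(p) = -p*log2(p) - (1-p)*log2(1-p) = -0.2319*log2(0.2319) - 0.7681*log2(0.7681) = 0.488944 + 0.292365 = 0.7813. C = 1 - H(p) = 1 - 0.7813 = 0.2187

0.2187 bits


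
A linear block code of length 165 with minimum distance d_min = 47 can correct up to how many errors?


Correction capability = floor((d-1)/2) = floor((47-1)/2) = 23

23 errors


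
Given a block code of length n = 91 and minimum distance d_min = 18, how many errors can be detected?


Detection capability = d_min - 1 = 18 - 1 = 17

17 errors


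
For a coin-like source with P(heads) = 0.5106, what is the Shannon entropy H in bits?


H = -p*log2(p) - (1-p)*log2(1-p). -0.5106*log2(0.5106) = 0.495146; -0.4894*log2(0.4894) = 0.504529. H = 0.495146 + 0.504529 = 0.9997

0.9997 bits


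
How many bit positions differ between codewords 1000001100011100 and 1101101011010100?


Count differing positions: . ^ . ^ ^ . . ^ ^ ^ . . ^ . . . = 7 differences

7


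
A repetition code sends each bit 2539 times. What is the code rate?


Rate = k/n = 1/2539

1/2539


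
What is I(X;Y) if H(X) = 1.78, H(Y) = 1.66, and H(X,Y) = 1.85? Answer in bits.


I(X;Y) = H(X) + H(Y) - H(X,Y) = 1.78 + 1.66 - 1.85 = 1.59

1.59 bits


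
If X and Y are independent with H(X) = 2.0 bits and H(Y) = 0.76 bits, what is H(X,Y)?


For independent variables, H(X,Y) = H(X) + H(Y) = 2.0 + 0.76 = 2.76

2.76 bits


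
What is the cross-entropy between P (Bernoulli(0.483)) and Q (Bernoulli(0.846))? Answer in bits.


H(P,Q) = -p*log2(q) - (1-p)*log2(1-q). -0.483*log2(0.846) = 0.116534; -0.517*log2(0.154) = 1.395382. H(P,Q) = 0.116534 + 1.395382 = 1.5119

1.5119 bits


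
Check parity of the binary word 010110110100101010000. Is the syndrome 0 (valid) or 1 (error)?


Syndrome = XOR of all bits = 0 XOR 1 XOR 0 XOR 1 XOR 1 XOR 0 XOR 1 XOR 1 XOR 0 XOR 1 XOR 0 XOR 0 XOR 1 XOR 0 XOR 1 XOR 0 XOR 1 XOR 0 XOR 0 XOR 0 XOR 0 = 1

1


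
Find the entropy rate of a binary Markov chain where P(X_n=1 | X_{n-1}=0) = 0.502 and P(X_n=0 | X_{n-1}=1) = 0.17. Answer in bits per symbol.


Stationary distribution: pi_0 = p10/(p01+p10) = 0.253, pi_1 = 0.747. Entropy rate H' = pi_0*H(p01) + pi_1*H(p10) = 0.253*1.0 + 0.747*0.6577 = 0.7443

0.7443 bits/symbol


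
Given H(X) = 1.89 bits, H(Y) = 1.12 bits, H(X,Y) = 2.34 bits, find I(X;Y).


I(X;Y) = H(X) + H(Y) - H(X,Y) = 1.89 + 1.12 - 2.34 = 0.67

0.67 bits


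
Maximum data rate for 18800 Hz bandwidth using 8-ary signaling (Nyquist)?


Rate = 2 * B * log2(M) = 2 * 18800 * 3.0 = 112800.0

112800.0 bps


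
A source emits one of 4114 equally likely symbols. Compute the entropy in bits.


H = log2(n) = log2(4114) = 12.0063

12.0063 bits


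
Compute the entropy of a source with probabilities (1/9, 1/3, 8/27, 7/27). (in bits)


H = -sum(p_i * log2(p_i)). Terms: -(1/9)*log2(1/9) = 0.352214; -(1/3)*log2(1/3) = 0.528321; -(8/27)*log2(8/27) = 0.519967; -(7/27)*log2(7/27) = 0.504916. H = 0.352214 + 0.528321 + 0.519967 + 0.504916 = 1.9054

1.9054 bits


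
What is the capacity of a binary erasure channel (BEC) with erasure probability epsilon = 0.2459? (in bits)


C = 1 - epsilon = 1 - 0.2459 = 0.7541

0.7541 bits


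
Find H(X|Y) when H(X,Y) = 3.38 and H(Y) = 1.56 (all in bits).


H(X|Y) = H(X,Y) - H(Y) = 3.38 - 1.56 = 1.82

1.82 bits


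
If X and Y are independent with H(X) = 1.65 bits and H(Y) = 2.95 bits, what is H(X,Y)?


For independent variables, H(X,Y) = H(X) + H(Y) = 1.65 + 2.95 = 4.6

4.6 bits


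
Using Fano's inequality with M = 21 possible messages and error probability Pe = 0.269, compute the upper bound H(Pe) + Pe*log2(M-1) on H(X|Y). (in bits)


H(Pe) = -Pe*log2(Pe) - (1-Pe)*log2(1-Pe) = -0.269*log2(0.269) - 0.731*log2(0.731) = 0.509573 + 0.330453 = 0.84. Pe*log2(M-1) = 0.269*log2(20) = 1.162599. Bound = H(Pe) + Pe*log2(M-1) = 0.509573 + 0.330453 + 1.162599 = 2.0026

2.0026 bits


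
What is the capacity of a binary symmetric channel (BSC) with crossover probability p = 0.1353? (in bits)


H(p) = -p*log2(p) - (1-p)*log2(1-p) = -0.1353*log2(0.1353) - 0.8647*log2(0.8647) = 0.390444 + 0.181352 = 0.5718. C = 1 - H(p) = 1 - 0.5718 = 0.4282

0.4282 bits


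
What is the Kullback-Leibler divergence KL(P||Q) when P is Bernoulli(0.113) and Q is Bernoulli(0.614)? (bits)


KL = p*log2(p/q) + (1-p)*log2((1-p)/(1-q)) = 0.113*log2(0.113/0.614) + 0.887*log2(0.887/0.386) = 0.7888

0.7888 bits


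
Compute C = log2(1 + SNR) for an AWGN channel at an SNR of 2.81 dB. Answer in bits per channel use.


SNR_linear = 10^(2.81/10) = 1.9099; C = log2(1 + SNR_linear) = log2(1 + 1.9099) = 1.5409

1.5409 bits/channel use


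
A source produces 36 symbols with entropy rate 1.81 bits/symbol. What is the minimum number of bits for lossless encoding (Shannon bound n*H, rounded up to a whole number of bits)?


Minimum bits >= n * H = 36 * 1.81 = 65.16, rounded up to a whole number of bits = 66

66 bits


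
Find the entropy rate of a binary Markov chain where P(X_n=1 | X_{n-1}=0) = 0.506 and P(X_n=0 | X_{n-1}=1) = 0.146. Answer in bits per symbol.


Stationary distribution: pi_0 = p10/(p01+p10) = 0.2239, pi_1 = 0.7761. Entropy rate H' = pi_0*H(p01) + pi_1*H(p10) = 0.2239*0.9999 + 0.7761*0.5997 = 0.6893

0.6893 bits/symbol


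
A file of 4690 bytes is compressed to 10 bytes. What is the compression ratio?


Ratio = original / compressed = 4690 / 10 = 469.0

469.0


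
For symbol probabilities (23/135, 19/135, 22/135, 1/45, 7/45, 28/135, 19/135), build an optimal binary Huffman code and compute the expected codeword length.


Huffman construction (repeatedly merge the two least-probable nodes; each merge adds 1 bit to every symbol beneath it): 1/45 + 19/135 = 22/135; 19/135 + 7/45 = 8/27; 22/135 + 22/135 = 44/135; 23/135 + 28/135 = 17/45; 8/27 + 44/135 = 28/45; 17/45 + 28/45 = 1. Resulting codeword lengths (in the order the probabilities were given): (2, 4, 3, 4, 3, 2, 3). L_avg = sum(p_i * l_i) = 23/135*2 + 19/135*4 + 22/135*3 + 1/45*4 + 7/45*3 + 28/135*2 + 19/135*3 = 376/135 = 2.7852

2.7852 bits


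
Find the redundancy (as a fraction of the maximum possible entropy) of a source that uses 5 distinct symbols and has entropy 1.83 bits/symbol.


H_max = log2(K) = log2(5) = 2.3219 bits/symbol. Redundancy = 1 - H/H_max = 1 - 1.83/2.3219 = 1 - 0.7881 = 0.2119

0.2119


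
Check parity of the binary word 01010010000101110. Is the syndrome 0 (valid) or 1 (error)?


Syndrome = XOR of all bits = 0 XOR 1 XOR 0 XOR 1 XOR 0 XOR 0 XOR 1 XOR 0 XOR 0 XOR 0 XOR 0 XOR 1 XOR 0 XOR 1 XOR 1 XOR 1 XOR 0 = 1

1


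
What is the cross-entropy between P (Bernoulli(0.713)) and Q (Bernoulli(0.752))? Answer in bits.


H(P,Q) = -p*log2(q) - (1-p)*log2(1-q). -0.713*log2(0.752) = 0.293182; -0.287*log2(0.248) = 0.577326. H(P,Q) = 0.293182 + 0.577326 = 0.8705

0.8705 bits


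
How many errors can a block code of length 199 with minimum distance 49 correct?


Correction capability = floor((d-1)/2) = floor((49-1)/2) = 24

24 errors


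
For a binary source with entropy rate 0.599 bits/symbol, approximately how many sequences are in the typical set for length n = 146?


log2|A_typical| = nH = 146 * 0.599 = 87.454, so |A_typical| ~ 2^87.454 = 2.120e+26

2.120e+26


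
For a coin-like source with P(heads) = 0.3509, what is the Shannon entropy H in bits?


H = -p*log2(p) - (1-p)*log2(1-p). -0.3509*log2(0.3509) = 0.530164; -0.6491*log2(0.6491) = 0.404706. H = 0.530164 + 0.404706 = 0.9349

0.9349 bits


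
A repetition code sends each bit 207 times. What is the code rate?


Rate = k/n = 1/207

1/207


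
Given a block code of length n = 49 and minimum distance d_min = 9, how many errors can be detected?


Detection capability = d_min - 1 = 9 - 1 = 8

8 errors


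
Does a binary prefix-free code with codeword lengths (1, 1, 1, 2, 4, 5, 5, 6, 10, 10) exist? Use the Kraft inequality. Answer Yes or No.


Kraft sum = sum(2^(-l_i)) = 1.8926, need <= 1. Result: violated (a binary prefix-free code with these lengths cannot exist)

No


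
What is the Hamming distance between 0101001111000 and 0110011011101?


Count differing positions: . . ^ ^ . ^ . ^ . . ^ . ^ = 6 differences

6


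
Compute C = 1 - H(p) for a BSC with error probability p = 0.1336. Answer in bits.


H(p) = -p*log2(p) - (1-p)*log2(1-p) = -0.1336*log2(0.1336) - 0.8664*log2(0.8664) = 0.387975 + 0.179254 = 0.5672. C = 1 - H(p) = 1 - 0.5672 = 0.4328

0.4328 bits


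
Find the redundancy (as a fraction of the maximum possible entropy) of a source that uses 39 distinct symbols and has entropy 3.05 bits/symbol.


H_max = log2(K) = log2(39) = 5.2854 bits/symbol. Redundancy = 1 - H/H_max = 1 - 3.05/5.2854 = 1 - 0.5771 = 0.4229

0.4229


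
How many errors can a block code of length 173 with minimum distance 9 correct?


Correction capability = floor((d-1)/2) = floor((9-1)/2) = 4

4 errors


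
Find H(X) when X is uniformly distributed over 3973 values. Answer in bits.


H = log2(n) = log2(3973) = 11.956

11.956 bits


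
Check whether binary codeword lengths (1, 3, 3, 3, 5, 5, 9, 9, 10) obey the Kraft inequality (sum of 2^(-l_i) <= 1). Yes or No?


Kraft sum = sum(2^(-l_i)) = 0.9424, need <= 1. Result: satisfied (a binary prefix-free code with these lengths exists)

Yes


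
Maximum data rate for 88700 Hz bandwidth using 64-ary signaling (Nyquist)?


Rate = 2 * B * log2(M) = 2 * 88700 * 6.0 = 1064400.0

1064400.0 bps


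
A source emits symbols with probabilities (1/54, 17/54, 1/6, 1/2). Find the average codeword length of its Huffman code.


Huffman construction (repeatedly merge the two least-probable nodes; each merge adds 1 bit to every symbol beneath it): 1/54 + 1/6 = 5/27; 5/27 + 17/54 = 1/2; 1/2 + 1/2 = 1. Resulting codeword lengths (in the order the probabilities were given): (3, 2, 3, 1). L_avg = sum(p_i * l_i) = 1/54*3 + 17/54*2 + 1/6*3 + 1/2*1 = 91/54 = 1.6852

1.6852 bits


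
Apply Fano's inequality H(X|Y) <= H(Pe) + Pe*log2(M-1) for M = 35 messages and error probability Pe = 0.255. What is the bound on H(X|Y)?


H(Pe) = -Pe*log2(Pe) - (1-Pe)*log2(1-Pe) = -0.255*log2(0.255) - 0.745*log2(0.745) = 0.502715 + 0.316392 = 0.8191. Pe*log2(M-1) = 0.255*log2(34) = 1.297303. Bound = H(Pe) + Pe*log2(M-1) = 0.502715 + 0.316392 + 1.297303 = 2.1164

2.1164 bits


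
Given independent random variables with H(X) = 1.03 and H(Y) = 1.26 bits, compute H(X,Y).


For independent variables, H(X,Y) = H(X) + H(Y) = 1.03 + 1.26 = 2.29

2.29 bits


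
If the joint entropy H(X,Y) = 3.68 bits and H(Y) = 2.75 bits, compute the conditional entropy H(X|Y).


H(X|Y) = H(X,Y) - H(Y) = 3.68 - 2.75 = 0.93

0.93 bits


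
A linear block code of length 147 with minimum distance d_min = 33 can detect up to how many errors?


Detection capability = d_min - 1 = 33 - 1 = 32

32 errors


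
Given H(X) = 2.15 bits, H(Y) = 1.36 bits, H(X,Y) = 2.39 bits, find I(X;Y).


I(X;Y) = H(X) + H(Y) - H(X,Y) = 2.15 + 1.36 - 2.39 = 1.12

1.12 bits


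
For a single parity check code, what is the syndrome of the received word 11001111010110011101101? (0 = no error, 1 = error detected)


Syndrome = XOR of all bits = 1 XOR 1 XOR 0 XOR 0 XOR 1 XOR 1 XOR 1 XOR 1 XOR 0 XOR 1 XOR 0 XOR 1 XOR 1 XOR 0 XOR 0 XOR 1 XOR 1 XOR 1 XOR 0 XOR 1 XOR 1 XOR 0 XOR 1 = 1

1


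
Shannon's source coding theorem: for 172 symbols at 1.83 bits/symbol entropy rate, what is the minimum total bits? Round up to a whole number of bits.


Minimum bits >= n * H = 172 * 1.83 = 314.76, rounded up to a whole number of bits = 315

315 bits


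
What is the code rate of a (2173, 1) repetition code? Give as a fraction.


Rate = k/n = 1/2173

1/2173


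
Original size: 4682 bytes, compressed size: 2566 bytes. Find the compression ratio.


Ratio = original / compressed = 4682 / 2566 = 1.8246

1.8246


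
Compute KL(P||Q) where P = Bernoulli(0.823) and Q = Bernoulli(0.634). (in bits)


KL = p*log2(p/q) + (1-p)*log2((1-p)/(1-q)) = 0.823*log2(0.823/0.634) + 0.177*log2(0.177/0.366) = 0.1243

0.1243 bits


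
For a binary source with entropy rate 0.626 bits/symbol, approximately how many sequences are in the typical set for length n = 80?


log2|A_typical| = nH = 80 * 0.626 = 50.08, so |A_typical| ~ 2^50.08 = 1.190e+15

1.190e+15


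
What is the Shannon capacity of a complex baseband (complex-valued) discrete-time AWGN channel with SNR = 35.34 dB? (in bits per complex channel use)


SNR_linear = 10^(35.34/10) = 3419.7944; C = log2(1 + SNR_linear) = log2(1 + 3419.7944) = 11.7401

11.7401 bits/channel use


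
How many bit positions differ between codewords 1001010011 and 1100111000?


Count differing positions: . ^ . ^ ^ . ^ . ^ ^ = 6 differences

6


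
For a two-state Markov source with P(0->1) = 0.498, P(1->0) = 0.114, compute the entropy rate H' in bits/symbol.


Stationary distribution: pi_0 = p10/(p01+p10) = 0.1863, pi_1 = 0.8137. Entropy rate H' = pi_0*H(p01) + pi_1*H(p10) = 0.1863*1.0 + 0.8137*0.5119 = 0.6028

0.6028 bits/symbol


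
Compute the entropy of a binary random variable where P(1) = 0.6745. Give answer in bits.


H = -p*log2(p) - (1-p)*log2(1-p). -0.6745*log2(0.6745) = 0.383190; -0.3255*log2(0.3255) = 0.527073. H = 0.383190 + 0.527073 = 0.9103

0.9103 bits


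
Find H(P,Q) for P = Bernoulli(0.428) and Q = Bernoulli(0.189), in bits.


H(P,Q) = -p*log2(q) - (1-p)*log2(1-q). -0.428*log2(0.189) = 1.028716; -0.572*log2(0.811) = 0.172873. H(P,Q) = 1.028716 + 0.172873 = 1.2016

1.2016 bits


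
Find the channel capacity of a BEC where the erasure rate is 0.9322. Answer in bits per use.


C = 1 - epsilon = 1 - 0.9322 = 0.0678

0.0678 bits


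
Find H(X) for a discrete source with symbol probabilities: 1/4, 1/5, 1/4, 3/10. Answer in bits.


H = -sum(p_i * log2(p_i)). Terms: -(1/4)*log2(1/4) = 0.500000; -(1/5)*log2(1/5) = 0.464386; -(1/4)*log2(1/4) = 0.500000; -(3/10)*log2(3/10) = 0.521090. H = 0.500000 + 0.464386 + 0.500000 + 0.521090 = 1.9855

1.9855 bits


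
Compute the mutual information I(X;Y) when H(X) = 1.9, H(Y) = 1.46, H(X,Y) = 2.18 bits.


I(X;Y) = H(X) + H(Y) - H(X,Y) = 1.9 + 1.46 - 2.18 = 1.18

1.18 bits


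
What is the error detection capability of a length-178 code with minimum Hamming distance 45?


Detection capability = d_min - 1 = 45 - 1 = 44

44 errors


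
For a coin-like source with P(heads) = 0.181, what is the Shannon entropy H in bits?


H = -p*log2(p) - (1-p)*log2(1-p). -0.181*log2(0.181) = 0.446335; -0.819*log2(0.819) = 0.235925. H = 0.446335 + 0.235925 = 0.6823

0.6823 bits


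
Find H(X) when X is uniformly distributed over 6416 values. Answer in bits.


H = log2(n) = log2(6416) = 12.6475

12.6475 bits


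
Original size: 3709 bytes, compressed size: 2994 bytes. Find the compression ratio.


Ratio = original / compressed = 3709 / 2994 = 1.2388

1.2388


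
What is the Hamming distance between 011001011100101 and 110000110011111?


Count differing positions: ^ . ^ . . ^ ^ . ^ ^ ^ ^ . ^ . = 9 differences

9


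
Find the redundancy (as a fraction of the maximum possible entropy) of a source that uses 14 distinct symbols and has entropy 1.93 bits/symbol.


H_max = log2(K) = log2(14) = 3.8074 bits/symbol. Redundancy = 1 - H/H_max = 1 - 1.93/3.8074 = 1 - 0.5069 = 0.4931

0.4931


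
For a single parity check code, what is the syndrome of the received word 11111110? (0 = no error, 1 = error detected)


Syndrome = XOR of all bits = 1 XOR 1 XOR 1 XOR 1 XOR 1 XOR 1 XOR 1 XOR 0 = 1

1


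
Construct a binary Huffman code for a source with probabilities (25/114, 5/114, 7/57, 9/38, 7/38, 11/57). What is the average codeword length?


Huffman construction (repeatedly merge the two least-probable nodes; each merge adds 1 bit to every symbol beneath it): 5/114 + 7/57 = 1/6; 1/6 + 7/38 = 20/57; 11/57 + 25/114 = 47/114; 9/38 + 20/57 = 67/114; 47/114 + 67/114 = 1. Resulting codeword lengths (in the order the probabilities were given): (2, 4, 4, 2, 3, 2). L_avg = sum(p_i * l_i) = 25/114*2 + 5/114*4 + 7/57*4 + 9/38*2 + 7/38*3 + 11/57*2 = 287/114 = 2.5175

2.5175 bits


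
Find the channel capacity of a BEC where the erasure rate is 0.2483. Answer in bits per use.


C = 1 - epsilon = 1 - 0.2483 = 0.7517

0.7517 bits


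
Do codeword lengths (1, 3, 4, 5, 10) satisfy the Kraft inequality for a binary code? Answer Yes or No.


Kraft sum = sum(2^(-l_i)) = 0.7197, need <= 1. Result: satisfied (a binary prefix-free code with these lengths exists)

Yes


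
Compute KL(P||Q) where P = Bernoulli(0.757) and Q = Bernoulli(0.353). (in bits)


KL = p*log2(p/q) + (1-p)*log2((1-p)/(1-q)) = 0.757*log2(0.757/0.353) + 0.243*log2(0.243/0.647) = 0.4899

0.4899 bits


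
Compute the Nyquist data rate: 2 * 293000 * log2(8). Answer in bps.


Rate = 2 * B * log2(M) = 2 * 293000 * 3.0 = 1758000.0

1758000.0 bps


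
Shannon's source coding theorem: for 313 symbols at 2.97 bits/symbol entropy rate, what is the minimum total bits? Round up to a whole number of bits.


Minimum bits >= n * H = 313 * 2.97 = 929.61, rounded up to a whole number of bits = 930

930 bits


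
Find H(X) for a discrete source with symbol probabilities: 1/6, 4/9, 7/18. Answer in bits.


H = -sum(p_i * log2(p_i)). Terms: -(1/6)*log2(1/6) = 0.430827; -(4/9)*log2(4/9) = 0.519967; -(7/18)*log2(7/18) = 0.529888. H = 0.430827 + 0.519967 + 0.529888 = 1.4807

1.4807 bits


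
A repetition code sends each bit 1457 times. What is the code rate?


Rate = k/n = 1/1457

1/1457


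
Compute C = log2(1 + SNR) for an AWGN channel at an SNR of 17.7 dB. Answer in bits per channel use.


SNR_linear = 10^(17.7/10) = 58.8844; C = log2(1 + SNR_linear) = log2(1 + 58.8844) = 5.9041

5.9041 bits/channel use


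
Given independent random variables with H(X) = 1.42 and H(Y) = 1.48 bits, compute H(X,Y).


For independent variables, H(X,Y) = H(X) + H(Y) = 1.42 + 1.48 = 2.9

2.9 bits


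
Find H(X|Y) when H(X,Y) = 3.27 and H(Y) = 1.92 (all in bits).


H(X|Y) = H(X,Y) - H(Y) = 3.27 - 1.92 = 1.35

1.35 bits


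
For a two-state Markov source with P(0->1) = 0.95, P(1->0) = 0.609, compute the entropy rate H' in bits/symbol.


Stationary distribution: pi_0 = p10/(p01+p10) = 0.3906, pi_1 = 0.6094. Entropy rate H' = pi_0*H(p01) + pi_1*H(p10) = 0.3906*0.2864 + 0.6094*0.9654 = 0.7002

0.7002 bits/symbol


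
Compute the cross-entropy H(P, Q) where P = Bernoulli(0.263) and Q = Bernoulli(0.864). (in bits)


H(P,Q) = -p*log2(q) - (1-p)*log2(1-q). -0.263*log2(0.864) = 0.055466; -0.737*log2(0.136) = 2.121323. H(P,Q) = 0.055466 + 2.121323 = 2.1768

2.1768 bits


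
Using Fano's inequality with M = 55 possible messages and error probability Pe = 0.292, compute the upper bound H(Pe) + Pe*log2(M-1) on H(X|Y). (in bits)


H(Pe) = -Pe*log2(Pe) - (1-Pe)*log2(1-Pe) = -0.292*log2(0.292) - 0.708*log2(0.708) = 0.518580 + 0.352711 = 0.8713. Pe*log2(M-1) = 0.292*log2(54) = 1.680427. Bound = H(Pe) + Pe*log2(M-1) = 0.518580 + 0.352711 + 1.680427 = 2.5517

2.5517 bits


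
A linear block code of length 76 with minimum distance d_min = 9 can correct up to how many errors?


Correction capability = floor((d-1)/2) = floor((9-1)/2) = 4

4 errors


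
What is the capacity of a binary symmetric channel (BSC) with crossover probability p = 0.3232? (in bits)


H(p) = -p*log2(p) - (1-p)*log2(1-p) = -0.3232*log2(0.3232) - 0.6768*log2(0.6768) = 0.526655 + 0.381173 = 0.9078. C = 1 - H(p) = 1 - 0.9078 = 0.0922

0.0922 bits


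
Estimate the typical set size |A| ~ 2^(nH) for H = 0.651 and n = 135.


log2|A_typical| = nH = 135 * 0.651 = 87.885, so |A_typical| ~ 2^87.885 = 2.858e+26

2.858e+26


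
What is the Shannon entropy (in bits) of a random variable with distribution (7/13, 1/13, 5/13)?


H = -sum(p_i * log2(p_i)). Terms: -(7/13)*log2(7/13) = 0.480892; -(1/13)*log2(1/13) = 0.284649; -(5/13)*log2(5/13) = 0.530197. H = 0.480892 + 0.284649 + 0.530197 = 1.2957

1.2957 bits


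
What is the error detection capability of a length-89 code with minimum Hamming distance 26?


Detection capability = d_min - 1 = 26 - 1 = 25

25 errors


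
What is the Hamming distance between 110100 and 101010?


Count differing positions: . ^ ^ ^ ^ . = 4 differences

4
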